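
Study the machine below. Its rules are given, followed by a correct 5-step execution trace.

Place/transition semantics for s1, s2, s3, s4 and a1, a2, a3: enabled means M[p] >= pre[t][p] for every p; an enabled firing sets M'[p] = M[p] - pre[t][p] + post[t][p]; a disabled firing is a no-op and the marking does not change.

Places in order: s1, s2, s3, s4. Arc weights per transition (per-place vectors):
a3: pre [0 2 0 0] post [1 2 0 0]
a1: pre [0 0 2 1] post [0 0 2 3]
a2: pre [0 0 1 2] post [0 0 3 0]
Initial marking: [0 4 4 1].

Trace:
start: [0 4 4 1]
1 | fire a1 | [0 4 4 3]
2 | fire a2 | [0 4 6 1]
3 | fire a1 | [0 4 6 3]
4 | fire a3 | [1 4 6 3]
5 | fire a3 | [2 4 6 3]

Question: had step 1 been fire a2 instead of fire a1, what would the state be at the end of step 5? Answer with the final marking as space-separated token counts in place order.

(re-executing from step 1 with the substitution; state before step 1: [0 4 4 1])
1 | fire a2 | [0 4 4 1]
2 | fire a2 | [0 4 4 1]
3 | fire a1 | [0 4 4 3]
4 | fire a3 | [1 4 4 3]
5 | fire a3 | [2 4 4 3]

2 4 4 3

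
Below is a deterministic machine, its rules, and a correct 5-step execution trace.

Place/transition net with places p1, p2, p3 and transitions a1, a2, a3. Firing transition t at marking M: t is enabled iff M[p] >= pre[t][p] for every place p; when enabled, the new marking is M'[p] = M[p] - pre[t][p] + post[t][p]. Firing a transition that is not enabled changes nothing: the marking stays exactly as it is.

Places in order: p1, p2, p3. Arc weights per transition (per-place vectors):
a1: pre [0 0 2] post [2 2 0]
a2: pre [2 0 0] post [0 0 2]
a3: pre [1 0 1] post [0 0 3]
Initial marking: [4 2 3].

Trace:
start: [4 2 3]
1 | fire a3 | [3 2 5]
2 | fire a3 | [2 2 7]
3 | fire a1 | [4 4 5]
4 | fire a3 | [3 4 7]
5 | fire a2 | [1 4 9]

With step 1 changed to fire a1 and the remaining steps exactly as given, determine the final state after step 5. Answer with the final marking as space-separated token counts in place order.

(re-executing from step 1 with the substitution; state before step 1: [4 2 3])
1 | fire a1 | [6 4 1]
2 | fire a3 | [5 4 3]
3 | fire a1 | [7 6 1]
4 | fire a3 | [6 6 3]
5 | fire a2 | [4 6 5]

4 6 5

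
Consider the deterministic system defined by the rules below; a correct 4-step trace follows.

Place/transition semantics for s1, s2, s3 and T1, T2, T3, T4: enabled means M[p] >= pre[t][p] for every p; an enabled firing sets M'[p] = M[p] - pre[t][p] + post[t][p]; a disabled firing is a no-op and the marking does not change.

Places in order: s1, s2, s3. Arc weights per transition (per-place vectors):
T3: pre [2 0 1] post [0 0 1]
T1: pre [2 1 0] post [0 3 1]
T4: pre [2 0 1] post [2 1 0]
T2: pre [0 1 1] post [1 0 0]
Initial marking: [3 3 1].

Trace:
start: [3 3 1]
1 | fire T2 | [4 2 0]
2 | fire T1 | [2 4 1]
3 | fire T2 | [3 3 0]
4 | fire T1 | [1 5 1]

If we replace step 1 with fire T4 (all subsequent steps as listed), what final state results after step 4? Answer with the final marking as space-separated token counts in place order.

(re-executing from step 1 with the substitution; state before step 1: [3 3 1])
1 | fire T4 | [3 4 0]
2 | fire T1 | [1 6 1]
3 | fire T2 | [2 5 0]
4 | fire T1 | [0 7 1]

0 7 1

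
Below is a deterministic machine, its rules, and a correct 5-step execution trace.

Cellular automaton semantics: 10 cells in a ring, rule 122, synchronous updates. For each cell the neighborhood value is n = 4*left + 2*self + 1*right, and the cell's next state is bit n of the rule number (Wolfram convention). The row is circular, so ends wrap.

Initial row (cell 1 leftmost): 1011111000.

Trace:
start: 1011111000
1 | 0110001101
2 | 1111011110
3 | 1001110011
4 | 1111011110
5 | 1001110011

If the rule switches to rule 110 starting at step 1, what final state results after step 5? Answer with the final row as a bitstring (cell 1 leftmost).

(re-executing steps 1..5 under rule 110; state before step 1: 1011111000)
1 | 1110001001
2 | 0010011011
3 | 0110111111
4 | 1111100001
5 | 0000100011

0000100011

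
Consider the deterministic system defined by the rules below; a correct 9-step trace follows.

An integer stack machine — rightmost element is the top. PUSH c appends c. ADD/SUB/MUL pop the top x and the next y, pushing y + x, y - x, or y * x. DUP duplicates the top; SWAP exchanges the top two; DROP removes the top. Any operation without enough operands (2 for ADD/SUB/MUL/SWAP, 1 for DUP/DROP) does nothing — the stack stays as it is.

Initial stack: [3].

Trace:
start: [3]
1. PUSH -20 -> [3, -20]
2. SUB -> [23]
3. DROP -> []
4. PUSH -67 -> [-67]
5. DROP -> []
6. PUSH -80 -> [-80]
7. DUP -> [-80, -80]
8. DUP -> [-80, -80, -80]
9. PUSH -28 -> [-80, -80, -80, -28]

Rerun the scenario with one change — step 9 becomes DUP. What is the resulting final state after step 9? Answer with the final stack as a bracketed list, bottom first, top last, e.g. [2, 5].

(re-executing from step 9 with the substitution; state before step 9: [-80, -80, -80])
9. DUP -> [-80, -80, -80, -80]

[-80, -80, -80, -80]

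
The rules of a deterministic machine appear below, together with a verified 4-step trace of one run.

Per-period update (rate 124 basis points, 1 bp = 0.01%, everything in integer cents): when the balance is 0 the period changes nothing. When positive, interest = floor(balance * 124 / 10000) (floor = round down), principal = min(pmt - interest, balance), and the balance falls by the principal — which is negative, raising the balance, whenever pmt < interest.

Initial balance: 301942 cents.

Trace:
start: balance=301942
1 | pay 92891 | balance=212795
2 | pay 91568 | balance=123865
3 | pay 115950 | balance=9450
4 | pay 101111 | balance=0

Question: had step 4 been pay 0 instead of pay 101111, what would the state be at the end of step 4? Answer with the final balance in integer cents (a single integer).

(re-executing from step 4 with the substitution; state before step 4: balance=9450)
4 | pay 0 | balance=9567

9567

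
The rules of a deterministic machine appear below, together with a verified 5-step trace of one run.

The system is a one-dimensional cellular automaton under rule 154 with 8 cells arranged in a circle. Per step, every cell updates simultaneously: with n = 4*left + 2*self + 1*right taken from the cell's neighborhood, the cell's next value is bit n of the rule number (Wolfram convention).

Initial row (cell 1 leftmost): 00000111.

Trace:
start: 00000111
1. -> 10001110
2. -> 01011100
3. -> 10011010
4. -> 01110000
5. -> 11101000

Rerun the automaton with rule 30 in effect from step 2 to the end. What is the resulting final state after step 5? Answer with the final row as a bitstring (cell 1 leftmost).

(re-executing steps 2..5 under rule 30; state before step 2: 10001110)
2. -> 11011000
3. -> 10010101
4. -> 01110101
5. -> 01000101

01000101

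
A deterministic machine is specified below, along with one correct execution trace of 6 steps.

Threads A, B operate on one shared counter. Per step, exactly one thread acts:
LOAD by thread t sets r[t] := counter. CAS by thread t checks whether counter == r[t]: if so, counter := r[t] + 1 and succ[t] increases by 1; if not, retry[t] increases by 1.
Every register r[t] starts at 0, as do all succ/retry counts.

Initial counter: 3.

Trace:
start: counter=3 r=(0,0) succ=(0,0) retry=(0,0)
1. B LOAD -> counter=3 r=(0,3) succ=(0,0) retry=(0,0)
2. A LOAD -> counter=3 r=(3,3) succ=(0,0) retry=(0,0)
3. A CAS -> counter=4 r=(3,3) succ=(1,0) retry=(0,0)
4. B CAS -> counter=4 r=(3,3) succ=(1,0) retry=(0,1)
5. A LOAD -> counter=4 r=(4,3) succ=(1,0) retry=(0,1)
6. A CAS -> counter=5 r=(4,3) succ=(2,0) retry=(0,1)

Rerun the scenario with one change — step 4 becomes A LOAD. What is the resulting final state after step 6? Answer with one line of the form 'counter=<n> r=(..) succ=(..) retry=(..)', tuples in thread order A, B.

(re-executing from step 4 with the substitution; state before step 4: counter=4 r=(3,3) succ=(1,0) retry=(0,0))
4. A LOAD -> counter=4 r=(4,3) succ=(1,0) retry=(0,0)
5. A LOAD -> counter=4 r=(4,3) succ=(1,0) retry=(0,0)
6. A CAS -> counter=5 r=(4,3) succ=(2,0) retry=(0,0)

counter=5 r=(4,3) succ=(2,0) retry=(0,0)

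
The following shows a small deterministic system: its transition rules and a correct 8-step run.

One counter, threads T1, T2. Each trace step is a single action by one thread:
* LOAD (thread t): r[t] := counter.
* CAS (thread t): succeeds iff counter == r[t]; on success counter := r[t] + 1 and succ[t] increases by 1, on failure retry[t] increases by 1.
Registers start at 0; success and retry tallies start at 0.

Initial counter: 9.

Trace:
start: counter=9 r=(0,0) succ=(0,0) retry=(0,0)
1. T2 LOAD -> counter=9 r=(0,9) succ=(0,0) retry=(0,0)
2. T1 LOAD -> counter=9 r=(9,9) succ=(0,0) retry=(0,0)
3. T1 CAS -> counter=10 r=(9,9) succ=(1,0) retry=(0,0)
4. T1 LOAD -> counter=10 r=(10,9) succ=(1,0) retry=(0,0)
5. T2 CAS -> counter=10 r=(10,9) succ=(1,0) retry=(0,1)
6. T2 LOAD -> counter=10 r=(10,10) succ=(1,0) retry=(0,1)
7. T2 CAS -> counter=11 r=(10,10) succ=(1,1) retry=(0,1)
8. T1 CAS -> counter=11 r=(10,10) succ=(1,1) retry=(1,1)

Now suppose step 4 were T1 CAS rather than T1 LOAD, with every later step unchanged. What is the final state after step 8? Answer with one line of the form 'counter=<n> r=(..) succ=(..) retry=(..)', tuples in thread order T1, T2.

(re-executing from step 4 with the substitution; state before step 4: counter=10 r=(9,9) succ=(1,0) retry=(0,0))
4. T1 CAS -> counter=10 r=(9,9) succ=(1,0) retry=(1,0)
5. T2 CAS -> counter=10 r=(9,9) succ=(1,0) retry=(1,1)
6. T2 LOAD -> counter=10 r=(9,10) succ=(1,0) retry=(1,1)
7. T2 CAS -> counter=11 r=(9,10) succ=(1,1) retry=(1,1)
8. T1 CAS -> counter=11 r=(9,10) succ=(1,1) retry=(2,1)

counter=11 r=(9,10) succ=(1,1) retry=(2,1)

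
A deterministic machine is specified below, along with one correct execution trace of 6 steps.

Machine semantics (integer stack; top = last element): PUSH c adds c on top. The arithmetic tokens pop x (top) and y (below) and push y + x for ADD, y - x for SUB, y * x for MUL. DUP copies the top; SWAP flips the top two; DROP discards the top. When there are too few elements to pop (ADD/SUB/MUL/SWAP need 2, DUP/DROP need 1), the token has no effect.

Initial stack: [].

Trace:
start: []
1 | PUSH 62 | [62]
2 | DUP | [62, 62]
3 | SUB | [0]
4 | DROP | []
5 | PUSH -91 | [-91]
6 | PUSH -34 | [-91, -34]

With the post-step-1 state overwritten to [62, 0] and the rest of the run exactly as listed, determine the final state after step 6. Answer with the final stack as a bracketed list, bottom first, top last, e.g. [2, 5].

[62, -91, -34]

state after step 1 := [62, 0]
2 | DUP | [62, 0, 0]
3 | SUB | [62, 0]
4 | DROP | [62]
5 | PUSH -91 | [62, -91]
6 | PUSH -34 | [62, -91, -34]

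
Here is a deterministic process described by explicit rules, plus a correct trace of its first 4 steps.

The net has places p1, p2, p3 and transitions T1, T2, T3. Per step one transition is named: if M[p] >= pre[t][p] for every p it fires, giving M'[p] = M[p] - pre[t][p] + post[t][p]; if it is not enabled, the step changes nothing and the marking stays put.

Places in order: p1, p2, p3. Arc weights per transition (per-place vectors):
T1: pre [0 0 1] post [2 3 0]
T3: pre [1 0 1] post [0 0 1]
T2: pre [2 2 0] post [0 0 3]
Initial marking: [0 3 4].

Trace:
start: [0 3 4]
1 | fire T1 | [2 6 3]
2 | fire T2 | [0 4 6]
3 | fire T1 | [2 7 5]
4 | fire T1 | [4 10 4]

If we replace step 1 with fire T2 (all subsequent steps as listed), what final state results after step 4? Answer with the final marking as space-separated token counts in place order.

(re-executing from step 1 with the substitution; state before step 1: [0 3 4])
1 | fire T2 | [0 3 4]
2 | fire T2 | [0 3 4]
3 | fire T1 | [2 6 3]
4 | fire T1 | [4 9 2]

4 9 2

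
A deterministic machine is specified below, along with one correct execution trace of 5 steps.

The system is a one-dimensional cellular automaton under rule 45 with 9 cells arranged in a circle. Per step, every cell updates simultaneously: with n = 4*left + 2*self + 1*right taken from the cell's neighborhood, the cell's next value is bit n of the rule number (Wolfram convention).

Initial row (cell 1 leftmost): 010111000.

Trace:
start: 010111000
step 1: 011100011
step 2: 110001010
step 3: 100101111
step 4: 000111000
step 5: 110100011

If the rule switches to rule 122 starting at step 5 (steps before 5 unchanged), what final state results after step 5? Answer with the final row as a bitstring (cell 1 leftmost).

(re-executing step 5 under rule 122; state before step 5: 000111000)
step 5: 001101100

001101100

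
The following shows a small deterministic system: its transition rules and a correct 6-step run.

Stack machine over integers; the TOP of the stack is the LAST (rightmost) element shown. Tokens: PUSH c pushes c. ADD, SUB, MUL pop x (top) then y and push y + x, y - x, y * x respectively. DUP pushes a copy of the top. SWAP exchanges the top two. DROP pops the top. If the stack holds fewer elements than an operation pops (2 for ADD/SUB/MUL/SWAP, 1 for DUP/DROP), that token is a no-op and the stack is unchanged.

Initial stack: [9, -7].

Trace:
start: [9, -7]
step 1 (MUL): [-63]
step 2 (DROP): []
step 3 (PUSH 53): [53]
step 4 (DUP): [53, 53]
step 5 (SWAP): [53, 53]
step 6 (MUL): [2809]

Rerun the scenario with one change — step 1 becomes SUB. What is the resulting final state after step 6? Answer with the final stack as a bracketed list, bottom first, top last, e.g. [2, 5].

[2809]

(re-executing from step 1 with the substitution; state before step 1: [9, -7])
step 1 (SUB): [16]
step 2 (DROP): []
step 3 (PUSH 53): [53]
step 4 (DUP): [53, 53]
step 5 (SWAP): [53, 53]
step 6 (MUL): [2809]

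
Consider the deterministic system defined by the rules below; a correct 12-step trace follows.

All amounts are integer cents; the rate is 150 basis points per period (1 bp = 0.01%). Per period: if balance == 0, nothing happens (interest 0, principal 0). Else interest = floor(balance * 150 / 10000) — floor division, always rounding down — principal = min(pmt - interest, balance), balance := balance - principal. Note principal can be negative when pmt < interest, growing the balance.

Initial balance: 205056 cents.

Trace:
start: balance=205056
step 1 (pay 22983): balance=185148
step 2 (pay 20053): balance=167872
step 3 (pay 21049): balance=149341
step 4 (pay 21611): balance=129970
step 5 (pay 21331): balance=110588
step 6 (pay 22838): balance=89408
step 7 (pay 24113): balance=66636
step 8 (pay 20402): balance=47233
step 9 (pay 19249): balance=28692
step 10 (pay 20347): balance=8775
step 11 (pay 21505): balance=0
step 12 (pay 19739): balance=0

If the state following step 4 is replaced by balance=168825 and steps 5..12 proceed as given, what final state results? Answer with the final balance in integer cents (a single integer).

state after step 4 := balance=168825
step 5 (pay 21331): balance=150026
step 6 (pay 22838): balance=129438
step 7 (pay 24113): balance=107266
step 8 (pay 20402): balance=88472
step 9 (pay 19249): balance=70550
step 10 (pay 20347): balance=51261
step 11 (pay 21505): balance=30524
step 12 (pay 19739): balance=11242

11242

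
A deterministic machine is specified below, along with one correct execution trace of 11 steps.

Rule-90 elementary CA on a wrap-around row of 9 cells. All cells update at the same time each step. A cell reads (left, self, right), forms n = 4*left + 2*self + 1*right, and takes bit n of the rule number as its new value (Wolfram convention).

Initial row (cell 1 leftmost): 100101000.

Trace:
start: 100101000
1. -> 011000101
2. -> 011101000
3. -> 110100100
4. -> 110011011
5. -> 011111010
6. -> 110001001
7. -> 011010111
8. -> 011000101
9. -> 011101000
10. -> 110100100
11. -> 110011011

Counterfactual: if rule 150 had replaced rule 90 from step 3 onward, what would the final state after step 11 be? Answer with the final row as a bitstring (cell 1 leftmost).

(re-executing steps 3..11 under rule 150; state before step 3: 011101000)
3. -> 101001100
4. -> 101110011
5. -> 000101101
6. -> 101100001
7. -> 000010010
8. -> 000111111
9. -> 101011110
10. -> 101001100
11. -> 101110011

101110011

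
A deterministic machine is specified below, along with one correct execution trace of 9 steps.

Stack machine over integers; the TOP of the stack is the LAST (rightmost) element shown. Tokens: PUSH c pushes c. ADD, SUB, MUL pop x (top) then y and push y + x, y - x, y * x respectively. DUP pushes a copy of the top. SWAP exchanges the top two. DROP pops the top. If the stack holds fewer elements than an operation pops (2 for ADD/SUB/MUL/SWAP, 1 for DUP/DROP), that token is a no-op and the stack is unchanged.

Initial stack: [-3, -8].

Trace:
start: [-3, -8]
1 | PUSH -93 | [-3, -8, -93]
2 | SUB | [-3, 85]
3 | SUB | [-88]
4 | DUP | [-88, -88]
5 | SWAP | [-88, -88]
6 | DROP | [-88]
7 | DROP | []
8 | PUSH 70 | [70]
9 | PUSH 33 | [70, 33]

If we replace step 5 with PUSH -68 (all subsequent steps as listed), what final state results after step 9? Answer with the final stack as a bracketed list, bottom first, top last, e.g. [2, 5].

(re-executing from step 5 with the substitution; state before step 5: [-88, -88])
5 | PUSH -68 | [-88, -88, -68]
6 | DROP | [-88, -88]
7 | DROP | [-88]
8 | PUSH 70 | [-88, 70]
9 | PUSH 33 | [-88, 70, 33]

[-88, 70, 33]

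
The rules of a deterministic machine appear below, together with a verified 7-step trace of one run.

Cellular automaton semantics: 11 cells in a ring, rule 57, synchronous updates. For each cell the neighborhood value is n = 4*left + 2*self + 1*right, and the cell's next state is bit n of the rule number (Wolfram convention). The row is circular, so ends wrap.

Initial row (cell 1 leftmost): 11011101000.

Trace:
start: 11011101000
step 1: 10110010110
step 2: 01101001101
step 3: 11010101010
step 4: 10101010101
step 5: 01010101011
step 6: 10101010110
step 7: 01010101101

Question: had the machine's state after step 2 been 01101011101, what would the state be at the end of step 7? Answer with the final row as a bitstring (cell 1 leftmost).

01101010101

state after step 2 := 01101011101
step 3: 11010110010
step 4: 10101101001
step 5: 01011010101
step 6: 10110101010
step 7: 01101010101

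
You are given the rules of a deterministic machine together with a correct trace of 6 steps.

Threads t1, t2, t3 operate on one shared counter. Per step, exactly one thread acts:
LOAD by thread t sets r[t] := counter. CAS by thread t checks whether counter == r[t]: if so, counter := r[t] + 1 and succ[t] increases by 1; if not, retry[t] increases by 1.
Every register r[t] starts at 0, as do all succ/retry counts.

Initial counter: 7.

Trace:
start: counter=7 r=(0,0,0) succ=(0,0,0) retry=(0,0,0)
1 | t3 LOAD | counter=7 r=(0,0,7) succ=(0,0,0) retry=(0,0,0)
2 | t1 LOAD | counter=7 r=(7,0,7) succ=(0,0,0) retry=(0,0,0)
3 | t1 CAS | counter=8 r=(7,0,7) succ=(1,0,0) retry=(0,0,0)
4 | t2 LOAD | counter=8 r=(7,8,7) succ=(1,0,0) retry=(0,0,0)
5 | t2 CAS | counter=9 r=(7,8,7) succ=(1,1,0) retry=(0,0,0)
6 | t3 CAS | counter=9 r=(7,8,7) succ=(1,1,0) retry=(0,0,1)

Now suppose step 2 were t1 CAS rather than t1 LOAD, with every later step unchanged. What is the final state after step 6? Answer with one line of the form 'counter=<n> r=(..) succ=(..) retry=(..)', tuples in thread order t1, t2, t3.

counter=8 r=(0,7,7) succ=(0,1,0) retry=(2,0,1)

(re-executing from step 2 with the substitution; state before step 2: counter=7 r=(0,0,7) succ=(0,0,0) retry=(0,0,0))
2 | t1 CAS | counter=7 r=(0,0,7) succ=(0,0,0) retry=(1,0,0)
3 | t1 CAS | counter=7 r=(0,0,7) succ=(0,0,0) retry=(2,0,0)
4 | t2 LOAD | counter=7 r=(0,7,7) succ=(0,0,0) retry=(2,0,0)
5 | t2 CAS | counter=8 r=(0,7,7) succ=(0,1,0) retry=(2,0,0)
6 | t3 CAS | counter=8 r=(0,7,7) succ=(0,1,0) retry=(2,0,1)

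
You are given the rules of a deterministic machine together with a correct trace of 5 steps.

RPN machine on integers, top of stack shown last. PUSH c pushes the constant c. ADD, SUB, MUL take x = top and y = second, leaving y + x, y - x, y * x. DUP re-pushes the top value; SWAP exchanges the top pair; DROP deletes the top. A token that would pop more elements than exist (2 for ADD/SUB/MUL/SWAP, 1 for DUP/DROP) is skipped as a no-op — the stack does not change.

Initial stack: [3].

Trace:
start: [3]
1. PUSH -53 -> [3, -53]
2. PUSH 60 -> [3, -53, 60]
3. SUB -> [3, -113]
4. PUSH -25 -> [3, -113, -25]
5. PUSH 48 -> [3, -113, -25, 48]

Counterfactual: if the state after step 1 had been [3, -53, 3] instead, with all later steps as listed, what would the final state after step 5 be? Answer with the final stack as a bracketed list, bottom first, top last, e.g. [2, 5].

[3, -53, -57, -25, 48]

state after step 1 := [3, -53, 3]
2. PUSH 60 -> [3, -53, 3, 60]
3. SUB -> [3, -53, -57]
4. PUSH -25 -> [3, -53, -57, -25]
5. PUSH 48 -> [3, -53, -57, -25, 48]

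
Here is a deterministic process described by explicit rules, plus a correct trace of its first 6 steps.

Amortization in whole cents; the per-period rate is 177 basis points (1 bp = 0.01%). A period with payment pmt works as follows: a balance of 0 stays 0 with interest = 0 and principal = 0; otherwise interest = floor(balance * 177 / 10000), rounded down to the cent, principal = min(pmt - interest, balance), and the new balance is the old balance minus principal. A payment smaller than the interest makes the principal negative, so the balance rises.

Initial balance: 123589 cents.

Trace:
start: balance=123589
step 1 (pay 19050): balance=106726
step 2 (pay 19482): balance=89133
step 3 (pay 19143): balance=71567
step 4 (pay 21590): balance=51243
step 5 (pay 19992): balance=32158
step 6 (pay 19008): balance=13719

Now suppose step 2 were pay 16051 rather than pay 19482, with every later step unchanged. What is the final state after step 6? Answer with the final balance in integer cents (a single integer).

17399

(re-executing from step 2 with the substitution; state before step 2: balance=106726)
step 2 (pay 16051): balance=92564
step 3 (pay 19143): balance=75059
step 4 (pay 21590): balance=54797
step 5 (pay 19992): balance=35774
step 6 (pay 19008): balance=17399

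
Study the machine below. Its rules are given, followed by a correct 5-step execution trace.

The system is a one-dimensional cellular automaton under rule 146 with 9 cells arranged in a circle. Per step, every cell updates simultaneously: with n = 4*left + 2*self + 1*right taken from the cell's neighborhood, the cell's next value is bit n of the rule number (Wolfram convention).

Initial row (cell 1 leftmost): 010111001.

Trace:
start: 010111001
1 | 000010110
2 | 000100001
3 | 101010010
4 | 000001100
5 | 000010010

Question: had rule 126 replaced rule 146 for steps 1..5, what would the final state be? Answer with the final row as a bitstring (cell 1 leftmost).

(re-executing steps 1..5 under rule 126; state before step 1: 010111001)
1 | 111101111
2 | 000111000
3 | 001101100
4 | 011111110
5 | 110000011

110000011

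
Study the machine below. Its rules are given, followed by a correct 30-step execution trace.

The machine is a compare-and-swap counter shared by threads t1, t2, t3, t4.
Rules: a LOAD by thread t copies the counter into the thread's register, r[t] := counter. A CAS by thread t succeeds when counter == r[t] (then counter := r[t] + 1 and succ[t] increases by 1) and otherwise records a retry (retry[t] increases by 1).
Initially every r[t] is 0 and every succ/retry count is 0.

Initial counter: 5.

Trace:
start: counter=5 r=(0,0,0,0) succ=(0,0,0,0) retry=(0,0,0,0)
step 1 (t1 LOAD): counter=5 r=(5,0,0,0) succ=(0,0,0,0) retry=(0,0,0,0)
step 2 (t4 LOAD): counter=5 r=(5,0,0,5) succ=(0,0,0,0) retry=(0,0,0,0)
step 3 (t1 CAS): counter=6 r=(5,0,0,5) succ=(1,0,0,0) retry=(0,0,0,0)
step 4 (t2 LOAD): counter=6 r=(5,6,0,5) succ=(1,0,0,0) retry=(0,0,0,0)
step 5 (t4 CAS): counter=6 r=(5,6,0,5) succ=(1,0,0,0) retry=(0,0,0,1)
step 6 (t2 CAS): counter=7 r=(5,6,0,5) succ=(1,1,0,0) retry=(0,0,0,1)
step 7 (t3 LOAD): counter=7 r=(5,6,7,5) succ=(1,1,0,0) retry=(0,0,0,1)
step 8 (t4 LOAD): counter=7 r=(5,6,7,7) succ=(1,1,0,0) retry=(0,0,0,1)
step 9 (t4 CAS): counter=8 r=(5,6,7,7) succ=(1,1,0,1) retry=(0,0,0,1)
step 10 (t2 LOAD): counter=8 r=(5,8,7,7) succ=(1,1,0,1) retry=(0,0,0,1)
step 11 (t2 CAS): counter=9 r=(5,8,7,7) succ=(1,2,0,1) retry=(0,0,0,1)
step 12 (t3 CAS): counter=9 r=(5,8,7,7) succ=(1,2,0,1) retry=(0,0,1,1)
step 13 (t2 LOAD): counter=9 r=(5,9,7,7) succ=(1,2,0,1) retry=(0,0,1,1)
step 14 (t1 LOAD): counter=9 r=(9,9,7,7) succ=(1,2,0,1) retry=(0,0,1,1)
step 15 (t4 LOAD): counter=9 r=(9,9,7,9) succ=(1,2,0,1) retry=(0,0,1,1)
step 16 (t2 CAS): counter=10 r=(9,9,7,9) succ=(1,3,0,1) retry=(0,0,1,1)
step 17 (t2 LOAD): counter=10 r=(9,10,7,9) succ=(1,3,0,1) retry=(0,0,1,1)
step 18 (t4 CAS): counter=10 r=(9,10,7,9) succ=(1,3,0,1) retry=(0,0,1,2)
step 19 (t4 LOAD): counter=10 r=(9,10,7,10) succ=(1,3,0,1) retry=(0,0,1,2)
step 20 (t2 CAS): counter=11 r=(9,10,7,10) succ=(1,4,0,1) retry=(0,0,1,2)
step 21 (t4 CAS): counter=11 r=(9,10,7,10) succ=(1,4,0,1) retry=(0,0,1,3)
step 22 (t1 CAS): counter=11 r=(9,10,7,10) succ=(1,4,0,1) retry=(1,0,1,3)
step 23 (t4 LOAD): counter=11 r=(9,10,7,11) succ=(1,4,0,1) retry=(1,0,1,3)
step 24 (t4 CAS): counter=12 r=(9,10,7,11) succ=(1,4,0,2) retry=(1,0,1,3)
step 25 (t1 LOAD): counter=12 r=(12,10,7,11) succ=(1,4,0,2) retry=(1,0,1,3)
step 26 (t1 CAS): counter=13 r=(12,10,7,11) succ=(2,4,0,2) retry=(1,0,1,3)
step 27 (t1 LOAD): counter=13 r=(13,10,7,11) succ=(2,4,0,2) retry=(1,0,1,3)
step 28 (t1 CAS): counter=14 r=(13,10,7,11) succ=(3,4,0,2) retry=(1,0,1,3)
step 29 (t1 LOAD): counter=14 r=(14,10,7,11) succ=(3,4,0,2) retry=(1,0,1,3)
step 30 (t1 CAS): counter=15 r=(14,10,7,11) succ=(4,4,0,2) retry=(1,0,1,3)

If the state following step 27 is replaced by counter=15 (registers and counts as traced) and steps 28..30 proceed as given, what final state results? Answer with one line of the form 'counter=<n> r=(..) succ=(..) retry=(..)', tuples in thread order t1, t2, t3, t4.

state after step 27 := counter=15 r=(13,10,7,11) succ=(2,4,0,2) retry=(1,0,1,3)
step 28 (t1 CAS): counter=15 r=(13,10,7,11) succ=(2,4,0,2) retry=(2,0,1,3)
step 29 (t1 LOAD): counter=15 r=(15,10,7,11) succ=(2,4,0,2) retry=(2,0,1,3)
step 30 (t1 CAS): counter=16 r=(15,10,7,11) succ=(3,4,0,2) retry=(2,0,1,3)

counter=16 r=(15,10,7,11) succ=(3,4,0,2) retry=(2,0,1,3)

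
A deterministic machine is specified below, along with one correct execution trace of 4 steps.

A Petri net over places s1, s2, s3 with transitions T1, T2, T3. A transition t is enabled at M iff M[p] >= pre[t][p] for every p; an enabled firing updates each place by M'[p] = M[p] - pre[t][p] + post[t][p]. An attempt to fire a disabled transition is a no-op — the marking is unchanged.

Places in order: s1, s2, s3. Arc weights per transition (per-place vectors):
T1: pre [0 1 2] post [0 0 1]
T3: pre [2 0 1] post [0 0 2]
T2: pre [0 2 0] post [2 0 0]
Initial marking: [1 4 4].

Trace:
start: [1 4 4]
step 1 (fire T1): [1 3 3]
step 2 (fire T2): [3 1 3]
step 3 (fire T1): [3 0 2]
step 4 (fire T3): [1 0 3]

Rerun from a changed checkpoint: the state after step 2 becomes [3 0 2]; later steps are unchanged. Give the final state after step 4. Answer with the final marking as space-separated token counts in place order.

1 0 3

state after step 2 := [3 0 2]
step 3 (fire T1): [3 0 2]
step 4 (fire T3): [1 0 3]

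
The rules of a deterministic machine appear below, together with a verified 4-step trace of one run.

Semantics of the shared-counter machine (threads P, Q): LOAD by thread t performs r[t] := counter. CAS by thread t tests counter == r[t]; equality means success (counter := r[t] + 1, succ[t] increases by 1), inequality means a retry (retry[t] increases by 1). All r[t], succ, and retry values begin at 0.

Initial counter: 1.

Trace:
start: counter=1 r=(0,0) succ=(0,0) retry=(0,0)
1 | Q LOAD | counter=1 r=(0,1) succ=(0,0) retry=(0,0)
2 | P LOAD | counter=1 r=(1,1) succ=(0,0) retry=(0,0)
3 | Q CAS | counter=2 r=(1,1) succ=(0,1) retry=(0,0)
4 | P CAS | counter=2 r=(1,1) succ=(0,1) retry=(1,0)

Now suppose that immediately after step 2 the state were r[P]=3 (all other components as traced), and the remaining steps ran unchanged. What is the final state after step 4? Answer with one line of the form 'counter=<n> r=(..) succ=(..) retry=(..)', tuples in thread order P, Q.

state after step 2 := counter=1 r=(3,1) succ=(0,0) retry=(0,0)
3 | Q CAS | counter=2 r=(3,1) succ=(0,1) retry=(0,0)
4 | P CAS | counter=2 r=(3,1) succ=(0,1) retry=(1,0)

counter=2 r=(3,1) succ=(0,1) retry=(1,0)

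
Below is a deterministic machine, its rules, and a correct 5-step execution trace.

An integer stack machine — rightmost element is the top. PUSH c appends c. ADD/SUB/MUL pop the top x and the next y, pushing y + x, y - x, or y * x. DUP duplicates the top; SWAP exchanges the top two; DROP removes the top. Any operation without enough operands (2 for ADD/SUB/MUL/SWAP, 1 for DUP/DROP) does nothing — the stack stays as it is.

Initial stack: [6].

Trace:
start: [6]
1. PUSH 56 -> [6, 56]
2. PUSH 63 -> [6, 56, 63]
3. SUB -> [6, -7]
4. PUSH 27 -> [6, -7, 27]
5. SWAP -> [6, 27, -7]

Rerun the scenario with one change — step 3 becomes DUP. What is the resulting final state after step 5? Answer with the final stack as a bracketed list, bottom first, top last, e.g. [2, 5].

[6, 56, 63, 27, 63]

(re-executing from step 3 with the substitution; state before step 3: [6, 56, 63])
3. DUP -> [6, 56, 63, 63]
4. PUSH 27 -> [6, 56, 63, 63, 27]
5. SWAP -> [6, 56, 63, 27, 63]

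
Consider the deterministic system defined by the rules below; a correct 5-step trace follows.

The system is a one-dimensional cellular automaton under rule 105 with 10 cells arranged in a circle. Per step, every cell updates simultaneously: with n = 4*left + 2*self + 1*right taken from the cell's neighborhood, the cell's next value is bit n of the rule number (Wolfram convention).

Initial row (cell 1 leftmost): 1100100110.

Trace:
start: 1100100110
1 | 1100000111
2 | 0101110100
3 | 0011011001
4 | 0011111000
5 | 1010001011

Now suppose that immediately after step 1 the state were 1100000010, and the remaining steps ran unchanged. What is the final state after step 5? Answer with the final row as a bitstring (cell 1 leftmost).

1110011110

state after step 1 := 1100000010
2 | 1101111001
3 | 0111001001
4 | 1101000000
5 | 1110011110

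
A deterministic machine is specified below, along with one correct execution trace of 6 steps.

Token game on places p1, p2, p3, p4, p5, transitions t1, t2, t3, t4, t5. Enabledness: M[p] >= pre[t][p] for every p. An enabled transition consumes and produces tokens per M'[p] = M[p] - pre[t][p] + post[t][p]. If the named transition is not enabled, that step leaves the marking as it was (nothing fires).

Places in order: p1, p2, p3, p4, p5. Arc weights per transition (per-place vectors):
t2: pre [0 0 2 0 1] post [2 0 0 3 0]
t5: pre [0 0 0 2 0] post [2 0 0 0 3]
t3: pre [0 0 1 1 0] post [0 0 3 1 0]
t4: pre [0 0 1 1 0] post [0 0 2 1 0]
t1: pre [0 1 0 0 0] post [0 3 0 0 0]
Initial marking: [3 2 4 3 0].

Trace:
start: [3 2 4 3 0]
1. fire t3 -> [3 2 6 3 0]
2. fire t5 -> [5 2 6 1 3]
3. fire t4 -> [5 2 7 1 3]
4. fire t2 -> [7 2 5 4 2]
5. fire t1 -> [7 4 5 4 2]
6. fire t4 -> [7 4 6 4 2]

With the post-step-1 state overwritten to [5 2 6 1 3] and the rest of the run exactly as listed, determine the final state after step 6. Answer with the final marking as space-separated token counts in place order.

7 4 6 4 2

state after step 1 := [5 2 6 1 3]
2. fire t5 -> [5 2 6 1 3]
3. fire t4 -> [5 2 7 1 3]
4. fire t2 -> [7 2 5 4 2]
5. fire t1 -> [7 4 5 4 2]
6. fire t4 -> [7 4 6 4 2]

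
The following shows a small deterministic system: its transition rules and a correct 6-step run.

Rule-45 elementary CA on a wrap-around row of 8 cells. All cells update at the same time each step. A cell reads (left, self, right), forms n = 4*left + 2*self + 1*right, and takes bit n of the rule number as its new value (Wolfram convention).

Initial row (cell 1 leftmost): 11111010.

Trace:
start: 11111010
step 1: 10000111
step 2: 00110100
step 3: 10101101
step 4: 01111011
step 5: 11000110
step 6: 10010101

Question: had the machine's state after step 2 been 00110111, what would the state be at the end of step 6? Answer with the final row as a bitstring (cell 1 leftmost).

state after step 2 := 00110111
step 3: 00101100
step 4: 10111001
step 5: 01100001
step 6: 11001101

11001101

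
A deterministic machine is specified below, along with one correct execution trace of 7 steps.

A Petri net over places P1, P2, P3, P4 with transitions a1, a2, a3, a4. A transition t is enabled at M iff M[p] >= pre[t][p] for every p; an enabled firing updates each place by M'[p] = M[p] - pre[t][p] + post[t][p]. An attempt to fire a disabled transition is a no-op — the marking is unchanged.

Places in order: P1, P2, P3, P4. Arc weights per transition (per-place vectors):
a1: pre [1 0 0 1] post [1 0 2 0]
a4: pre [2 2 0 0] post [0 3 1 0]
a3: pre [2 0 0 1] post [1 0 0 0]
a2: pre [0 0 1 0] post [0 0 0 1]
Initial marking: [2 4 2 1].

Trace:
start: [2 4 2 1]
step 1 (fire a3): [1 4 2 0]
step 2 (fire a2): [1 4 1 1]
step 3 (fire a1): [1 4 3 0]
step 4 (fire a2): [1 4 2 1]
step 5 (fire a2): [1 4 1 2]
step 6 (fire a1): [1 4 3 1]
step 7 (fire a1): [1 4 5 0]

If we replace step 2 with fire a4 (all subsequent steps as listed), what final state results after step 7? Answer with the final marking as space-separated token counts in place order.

1 4 4 0

(re-executing from step 2 with the substitution; state before step 2: [1 4 2 0])
step 2 (fire a4): [1 4 2 0]
step 3 (fire a1): [1 4 2 0]
step 4 (fire a2): [1 4 1 1]
step 5 (fire a2): [1 4 0 2]
step 6 (fire a1): [1 4 2 1]
step 7 (fire a1): [1 4 4 0]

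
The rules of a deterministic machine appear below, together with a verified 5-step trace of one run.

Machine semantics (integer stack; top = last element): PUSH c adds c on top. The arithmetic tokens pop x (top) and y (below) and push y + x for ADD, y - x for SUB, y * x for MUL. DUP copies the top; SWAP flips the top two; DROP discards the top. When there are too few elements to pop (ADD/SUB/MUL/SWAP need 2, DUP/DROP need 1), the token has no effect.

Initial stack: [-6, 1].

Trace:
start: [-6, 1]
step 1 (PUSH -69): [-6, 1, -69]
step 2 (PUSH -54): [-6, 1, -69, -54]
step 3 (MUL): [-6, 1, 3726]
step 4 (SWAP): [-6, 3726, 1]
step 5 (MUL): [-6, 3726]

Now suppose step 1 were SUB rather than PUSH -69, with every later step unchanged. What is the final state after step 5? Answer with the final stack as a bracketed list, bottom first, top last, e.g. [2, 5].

[378]

(re-executing from step 1 with the substitution; state before step 1: [-6, 1])
step 1 (SUB): [-7]
step 2 (PUSH -54): [-7, -54]
step 3 (MUL): [378]
step 4 (SWAP): [378]
step 5 (MUL): [378]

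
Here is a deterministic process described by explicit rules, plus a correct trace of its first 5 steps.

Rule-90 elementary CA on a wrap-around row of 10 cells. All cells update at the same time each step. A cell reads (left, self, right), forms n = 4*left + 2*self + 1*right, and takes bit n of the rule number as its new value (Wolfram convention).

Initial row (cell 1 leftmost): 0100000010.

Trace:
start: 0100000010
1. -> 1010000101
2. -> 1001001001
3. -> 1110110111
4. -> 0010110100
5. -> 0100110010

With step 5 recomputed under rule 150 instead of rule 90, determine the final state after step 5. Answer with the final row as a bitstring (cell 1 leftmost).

(re-executing step 5 under rule 150; state before step 5: 0010110100)
5. -> 0110000110

0110000110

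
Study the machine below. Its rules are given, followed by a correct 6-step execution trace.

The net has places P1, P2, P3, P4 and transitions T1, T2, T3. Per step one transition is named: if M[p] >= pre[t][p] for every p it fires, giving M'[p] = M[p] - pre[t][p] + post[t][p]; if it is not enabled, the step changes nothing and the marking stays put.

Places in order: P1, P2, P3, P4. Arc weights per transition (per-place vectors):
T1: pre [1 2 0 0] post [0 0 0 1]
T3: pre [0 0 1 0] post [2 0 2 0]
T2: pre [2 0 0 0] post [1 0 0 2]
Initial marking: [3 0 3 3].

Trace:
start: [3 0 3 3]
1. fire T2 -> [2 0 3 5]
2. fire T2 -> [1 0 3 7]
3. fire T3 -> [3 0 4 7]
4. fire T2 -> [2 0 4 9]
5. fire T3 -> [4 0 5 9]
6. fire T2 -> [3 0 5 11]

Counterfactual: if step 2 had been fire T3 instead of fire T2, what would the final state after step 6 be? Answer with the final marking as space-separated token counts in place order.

6 0 6 9

(re-executing from step 2 with the substitution; state before step 2: [2 0 3 5])
2. fire T3 -> [4 0 4 5]
3. fire T3 -> [6 0 5 5]
4. fire T2 -> [5 0 5 7]
5. fire T3 -> [7 0 6 7]
6. fire T2 -> [6 0 6 9]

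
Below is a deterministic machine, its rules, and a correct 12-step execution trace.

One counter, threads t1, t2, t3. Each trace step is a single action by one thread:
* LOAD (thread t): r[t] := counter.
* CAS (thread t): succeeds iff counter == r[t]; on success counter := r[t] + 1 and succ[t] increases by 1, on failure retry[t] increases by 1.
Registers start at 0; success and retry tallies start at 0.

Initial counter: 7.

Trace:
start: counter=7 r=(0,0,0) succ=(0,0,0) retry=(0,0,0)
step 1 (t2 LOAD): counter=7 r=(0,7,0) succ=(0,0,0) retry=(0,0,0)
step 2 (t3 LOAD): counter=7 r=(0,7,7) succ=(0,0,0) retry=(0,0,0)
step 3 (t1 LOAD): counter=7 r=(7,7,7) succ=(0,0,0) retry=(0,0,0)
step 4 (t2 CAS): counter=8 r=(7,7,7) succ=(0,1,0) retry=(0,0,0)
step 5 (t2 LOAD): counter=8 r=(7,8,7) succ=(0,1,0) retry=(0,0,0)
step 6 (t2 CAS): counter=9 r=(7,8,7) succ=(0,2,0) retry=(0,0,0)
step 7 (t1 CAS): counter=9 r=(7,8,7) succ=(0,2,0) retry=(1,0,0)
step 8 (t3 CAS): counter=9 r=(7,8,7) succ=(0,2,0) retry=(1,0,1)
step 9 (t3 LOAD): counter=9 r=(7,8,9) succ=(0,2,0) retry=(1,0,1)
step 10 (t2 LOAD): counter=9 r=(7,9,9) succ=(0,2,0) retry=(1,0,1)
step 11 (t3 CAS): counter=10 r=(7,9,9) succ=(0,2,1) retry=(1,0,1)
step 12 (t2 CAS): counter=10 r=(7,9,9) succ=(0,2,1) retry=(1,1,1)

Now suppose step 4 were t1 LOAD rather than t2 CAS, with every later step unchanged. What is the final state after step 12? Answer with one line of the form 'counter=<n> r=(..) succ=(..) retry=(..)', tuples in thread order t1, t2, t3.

(re-executing from step 4 with the substitution; state before step 4: counter=7 r=(7,7,7) succ=(0,0,0) retry=(0,0,0))
step 4 (t1 LOAD): counter=7 r=(7,7,7) succ=(0,0,0) retry=(0,0,0)
step 5 (t2 LOAD): counter=7 r=(7,7,7) succ=(0,0,0) retry=(0,0,0)
step 6 (t2 CAS): counter=8 r=(7,7,7) succ=(0,1,0) retry=(0,0,0)
step 7 (t1 CAS): counter=8 r=(7,7,7) succ=(0,1,0) retry=(1,0,0)
step 8 (t3 CAS): counter=8 r=(7,7,7) succ=(0,1,0) retry=(1,0,1)
step 9 (t3 LOAD): counter=8 r=(7,7,8) succ=(0,1,0) retry=(1,0,1)
step 10 (t2 LOAD): counter=8 r=(7,8,8) succ=(0,1,0) retry=(1,0,1)
step 11 (t3 CAS): counter=9 r=(7,8,8) succ=(0,1,1) retry=(1,0,1)
step 12 (t2 CAS): counter=9 r=(7,8,8) succ=(0,1,1) retry=(1,1,1)

counter=9 r=(7,8,8) succ=(0,1,1) retry=(1,1,1)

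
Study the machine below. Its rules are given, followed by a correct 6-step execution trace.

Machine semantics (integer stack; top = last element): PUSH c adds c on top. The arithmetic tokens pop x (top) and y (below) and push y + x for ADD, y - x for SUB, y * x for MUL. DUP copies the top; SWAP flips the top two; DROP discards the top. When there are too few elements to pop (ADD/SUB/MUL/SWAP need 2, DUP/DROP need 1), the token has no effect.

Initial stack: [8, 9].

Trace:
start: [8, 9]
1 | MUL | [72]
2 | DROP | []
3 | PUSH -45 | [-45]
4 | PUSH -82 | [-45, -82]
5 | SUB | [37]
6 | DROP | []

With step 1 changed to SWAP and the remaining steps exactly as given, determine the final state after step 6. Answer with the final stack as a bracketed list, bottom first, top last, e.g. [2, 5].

[9]

(re-executing from step 1 with the substitution; state before step 1: [8, 9])
1 | SWAP | [9, 8]
2 | DROP | [9]
3 | PUSH -45 | [9, -45]
4 | PUSH -82 | [9, -45, -82]
5 | SUB | [9, 37]
6 | DROP | [9]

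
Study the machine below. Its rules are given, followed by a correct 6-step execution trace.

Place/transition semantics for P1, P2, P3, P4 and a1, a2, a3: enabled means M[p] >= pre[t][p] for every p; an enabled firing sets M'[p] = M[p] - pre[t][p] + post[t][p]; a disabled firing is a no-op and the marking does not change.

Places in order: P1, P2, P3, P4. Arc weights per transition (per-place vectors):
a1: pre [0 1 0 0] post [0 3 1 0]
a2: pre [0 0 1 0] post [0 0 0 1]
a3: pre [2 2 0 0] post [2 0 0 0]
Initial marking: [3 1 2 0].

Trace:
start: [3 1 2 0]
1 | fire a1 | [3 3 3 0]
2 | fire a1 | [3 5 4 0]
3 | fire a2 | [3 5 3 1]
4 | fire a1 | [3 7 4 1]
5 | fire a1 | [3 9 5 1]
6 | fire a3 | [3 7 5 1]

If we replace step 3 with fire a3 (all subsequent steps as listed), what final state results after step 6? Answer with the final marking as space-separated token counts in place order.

3 5 6 0

(re-executing from step 3 with the substitution; state before step 3: [3 5 4 0])
3 | fire a3 | [3 3 4 0]
4 | fire a1 | [3 5 5 0]
5 | fire a1 | [3 7 6 0]
6 | fire a3 | [3 5 6 0]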